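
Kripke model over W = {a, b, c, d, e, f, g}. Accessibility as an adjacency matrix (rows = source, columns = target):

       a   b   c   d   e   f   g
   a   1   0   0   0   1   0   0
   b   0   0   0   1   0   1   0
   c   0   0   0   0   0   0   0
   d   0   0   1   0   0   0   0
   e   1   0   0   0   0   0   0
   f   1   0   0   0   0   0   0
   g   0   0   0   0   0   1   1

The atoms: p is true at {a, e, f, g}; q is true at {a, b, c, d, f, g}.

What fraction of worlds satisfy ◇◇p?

5/7

a: successors {a, e}; ◇p there: a:T, e:T. ✓
b: successors {d, f}; ◇p there: d:F, f:T. ✓
c: no successors, so ◇◇p fails. ✗
d: successors {c}; ◇p there: c:F. ✗
e: successors {a}; ◇p there: a:T. ✓
f: successors {a}; ◇p there: a:T. ✓
g: successors {f, g}; ◇p there: f:T, g:T. ✓
That's 5 of 7 worlds, so 5/7.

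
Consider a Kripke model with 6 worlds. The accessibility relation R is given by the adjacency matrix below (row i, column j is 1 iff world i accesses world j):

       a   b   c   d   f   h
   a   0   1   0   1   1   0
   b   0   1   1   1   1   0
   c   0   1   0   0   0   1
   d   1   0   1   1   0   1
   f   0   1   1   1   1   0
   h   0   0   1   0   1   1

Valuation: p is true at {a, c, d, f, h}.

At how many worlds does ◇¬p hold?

4

a: successors {b, d, f}; ¬p there: b:T, d:F, f:F. ✓
b: successors {b, c, d, f}; ¬p there: b:T, c:F, d:F, f:F. ✓
c: successors {b, h}; ¬p there: b:T, h:F. ✓
d: successors {a, c, d, h}; ¬p there: a:F, c:F, d:F, h:F. ✗
f: successors {b, c, d, f}; ¬p there: b:T, c:F, d:F, f:F. ✓
h: successors {c, f, h}; ¬p there: c:F, f:F, h:F. ✗
Satisfying worlds: {a, b, c, f}.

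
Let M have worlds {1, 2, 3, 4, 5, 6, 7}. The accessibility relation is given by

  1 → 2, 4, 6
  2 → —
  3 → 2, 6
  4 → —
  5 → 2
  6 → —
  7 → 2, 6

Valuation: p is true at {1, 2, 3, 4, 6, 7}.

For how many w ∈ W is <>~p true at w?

0

1: successors {2, 4, 6}; ~p there: 2:F, 4:F, 6:F. ✗
2: no successors, so <>~p fails. ✗
3: successors {2, 6}; ~p there: 2:F, 6:F. ✗
4: no successors, so <>~p fails. ✗
5: successors {2}; ~p there: 2:F. ✗
6: no successors, so <>~p fails. ✗
7: successors {2, 6}; ~p there: 2:F, 6:F. ✗
Satisfying worlds: ∅.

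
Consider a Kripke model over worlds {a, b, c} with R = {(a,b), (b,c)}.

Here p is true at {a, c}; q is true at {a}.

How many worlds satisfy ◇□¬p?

1

a: successors {b}; □¬p there: b:F. ✗
b: successors {c}; □¬p there: c:T. ✓
c: no successors, so ◇□¬p fails. ✗
Satisfying worlds: {b}.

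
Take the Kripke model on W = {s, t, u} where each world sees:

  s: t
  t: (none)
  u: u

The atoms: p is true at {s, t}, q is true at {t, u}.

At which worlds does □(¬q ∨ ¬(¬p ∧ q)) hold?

{s, t}

s: successors {t}; ¬q ∨ ¬(¬p ∧ q) there: t:T. ✓
t: no successors, so □(¬q ∨ ¬(¬p ∧ q)) holds vacuously. ✓
u: successors {u}; ¬q ∨ ¬(¬p ∧ q) there: u:F. ✗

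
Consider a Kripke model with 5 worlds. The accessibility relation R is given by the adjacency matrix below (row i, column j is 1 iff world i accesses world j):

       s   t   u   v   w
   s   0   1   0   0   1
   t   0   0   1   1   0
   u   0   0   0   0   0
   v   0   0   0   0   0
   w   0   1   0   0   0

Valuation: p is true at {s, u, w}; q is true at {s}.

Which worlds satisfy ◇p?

{s, t}

s: successors {t, w}; p there: t:F, w:T. ✓
t: successors {u, v}; p there: u:T, v:F. ✓
u: no successors, so ◇p fails. ✗
v: no successors, so ◇p fails. ✗
w: successors {t}; p there: t:F. ✗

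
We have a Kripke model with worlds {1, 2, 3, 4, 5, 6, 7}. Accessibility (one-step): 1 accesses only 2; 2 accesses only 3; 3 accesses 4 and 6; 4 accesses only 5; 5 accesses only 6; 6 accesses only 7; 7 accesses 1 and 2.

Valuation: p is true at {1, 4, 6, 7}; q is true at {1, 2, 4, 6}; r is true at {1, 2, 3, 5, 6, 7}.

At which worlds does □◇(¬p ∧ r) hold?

1: successors {2}; ◇(¬p ∧ r) there: 2:T. ✓
2: successors {3}; ◇(¬p ∧ r) there: 3:F. ✗
3: successors {4, 6}; ◇(¬p ∧ r) there: 4:T, 6:F. ✗
4: successors {5}; ◇(¬p ∧ r) there: 5:F. ✗
5: successors {6}; ◇(¬p ∧ r) there: 6:F. ✗
6: successors {7}; ◇(¬p ∧ r) there: 7:T. ✓
7: successors {1, 2}; ◇(¬p ∧ r) there: 1:T, 2:T. ✓

{1, 6, 7}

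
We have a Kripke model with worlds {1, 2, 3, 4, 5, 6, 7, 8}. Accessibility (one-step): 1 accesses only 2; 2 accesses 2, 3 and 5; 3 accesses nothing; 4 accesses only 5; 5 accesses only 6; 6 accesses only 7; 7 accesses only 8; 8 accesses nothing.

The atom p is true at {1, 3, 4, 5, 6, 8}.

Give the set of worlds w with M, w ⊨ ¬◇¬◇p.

{1, 3, 4, 6, 8}

1: ◇¬◇p is F. ✓
2: ◇¬◇p is T. ✗
3: ◇¬◇p is F. ✓
4: ◇¬◇p is F. ✓
5: ◇¬◇p is T. ✗
6: ◇¬◇p is F. ✓
7: ◇¬◇p is T. ✗
8: ◇¬◇p is F. ✓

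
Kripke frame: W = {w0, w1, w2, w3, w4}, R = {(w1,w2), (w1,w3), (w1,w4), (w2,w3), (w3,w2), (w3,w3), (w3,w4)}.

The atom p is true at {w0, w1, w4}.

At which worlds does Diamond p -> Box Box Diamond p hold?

{w0, w2, w4}

w0: Diamond p is F, Box Box Diamond p is T. ✓
w1: Diamond p is T, Box Box Diamond p is F. ✗
w2: Diamond p is F, Box Box Diamond p is F. ✓
w3: Diamond p is T, Box Box Diamond p is F. ✗
w4: Diamond p is F, Box Box Diamond p is T. ✓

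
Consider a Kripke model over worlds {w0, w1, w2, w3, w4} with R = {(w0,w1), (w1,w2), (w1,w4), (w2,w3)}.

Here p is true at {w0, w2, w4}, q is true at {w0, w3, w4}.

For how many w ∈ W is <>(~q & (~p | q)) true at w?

1

w0: successors {w1}; ~q & (~p | q) there: w1:T. ✓
w1: successors {w2, w4}; ~q & (~p | q) there: w2:F, w4:F. ✗
w2: successors {w3}; ~q & (~p | q) there: w3:F. ✗
w3: no successors, so <>(~q & (~p | q)) fails. ✗
w4: no successors, so <>(~q & (~p | q)) fails. ✗
Satisfying worlds: {w0}.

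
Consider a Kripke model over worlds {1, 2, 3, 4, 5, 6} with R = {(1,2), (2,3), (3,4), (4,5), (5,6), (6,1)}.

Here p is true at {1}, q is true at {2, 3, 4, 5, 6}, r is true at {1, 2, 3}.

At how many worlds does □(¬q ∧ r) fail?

1: successors {2}; ¬q ∧ r there: 2:F. ✗
2: successors {3}; ¬q ∧ r there: 3:F. ✗
3: successors {4}; ¬q ∧ r there: 4:F. ✗
4: successors {5}; ¬q ∧ r there: 5:F. ✗
5: successors {6}; ¬q ∧ r there: 6:F. ✗
6: successors {1}; ¬q ∧ r there: 1:T. ✓
Satisfying worlds: {6}.
So □(¬q ∧ r) fails at the other 5 worlds.

5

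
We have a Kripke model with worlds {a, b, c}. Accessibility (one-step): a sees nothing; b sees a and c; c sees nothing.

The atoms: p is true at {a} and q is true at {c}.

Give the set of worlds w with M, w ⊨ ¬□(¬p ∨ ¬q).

∅

a: □(¬p ∨ ¬q) is T. ✗
b: □(¬p ∨ ¬q) is T. ✗
c: □(¬p ∨ ¬q) is T. ✗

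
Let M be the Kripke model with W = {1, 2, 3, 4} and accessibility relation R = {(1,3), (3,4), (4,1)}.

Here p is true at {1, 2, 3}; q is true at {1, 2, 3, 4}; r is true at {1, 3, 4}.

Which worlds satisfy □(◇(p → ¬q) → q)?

1: successors {3}; ◇(p → ¬q) → q there: 3:T. ✓
2: no successors, so □(◇(p → ¬q) → q) holds vacuously. ✓
3: successors {4}; ◇(p → ¬q) → q there: 4:T. ✓
4: successors {1}; ◇(p → ¬q) → q there: 1:T. ✓

{1, 2, 3, 4}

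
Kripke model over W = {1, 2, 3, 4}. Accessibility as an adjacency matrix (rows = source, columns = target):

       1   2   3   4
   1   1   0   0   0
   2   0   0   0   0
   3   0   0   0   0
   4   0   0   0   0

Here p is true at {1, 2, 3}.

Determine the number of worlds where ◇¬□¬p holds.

1

1: successors {1}; ¬□¬p there: 1:T. ✓
2: no successors, so ◇¬□¬p fails. ✗
3: no successors, so ◇¬□¬p fails. ✗
4: no successors, so ◇¬□¬p fails. ✗
Satisfying worlds: {1}.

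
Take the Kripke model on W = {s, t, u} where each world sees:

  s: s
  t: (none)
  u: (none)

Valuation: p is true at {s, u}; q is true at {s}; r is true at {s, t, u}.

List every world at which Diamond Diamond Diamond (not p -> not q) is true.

{s}

s: successors {s}; Diamond Diamond (not p -> not q) there: s:T. ✓
t: no successors, so Diamond Diamond Diamond (not p -> not q) fails. ✗
u: no successors, so Diamond Diamond Diamond (not p -> not q) fails. ✗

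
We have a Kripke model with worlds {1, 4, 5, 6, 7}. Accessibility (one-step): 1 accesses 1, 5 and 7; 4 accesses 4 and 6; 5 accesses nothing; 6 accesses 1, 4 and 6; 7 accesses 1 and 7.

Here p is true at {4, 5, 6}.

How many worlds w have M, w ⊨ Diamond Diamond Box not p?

1: successors {1, 5, 7}; Diamond Box not p there: 1:T, 5:F, 7:T. ✓
4: successors {4, 6}; Diamond Box not p there: 4:F, 6:F. ✗
5: no successors, so Diamond Diamond Box not p fails. ✗
6: successors {1, 4, 6}; Diamond Box not p there: 1:T, 4:F, 6:F. ✓
7: successors {1, 7}; Diamond Box not p there: 1:T, 7:T. ✓
Satisfying worlds: {1, 6, 7}.

3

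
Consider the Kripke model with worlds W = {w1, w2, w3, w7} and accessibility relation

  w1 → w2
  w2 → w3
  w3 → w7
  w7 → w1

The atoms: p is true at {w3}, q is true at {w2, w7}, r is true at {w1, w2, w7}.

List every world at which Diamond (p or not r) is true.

{w2}

w1: successors {w2}; p or not r there: w2:F. ✗
w2: successors {w3}; p or not r there: w3:T. ✓
w3: successors {w7}; p or not r there: w7:F. ✗
w7: successors {w1}; p or not r there: w1:F. ✗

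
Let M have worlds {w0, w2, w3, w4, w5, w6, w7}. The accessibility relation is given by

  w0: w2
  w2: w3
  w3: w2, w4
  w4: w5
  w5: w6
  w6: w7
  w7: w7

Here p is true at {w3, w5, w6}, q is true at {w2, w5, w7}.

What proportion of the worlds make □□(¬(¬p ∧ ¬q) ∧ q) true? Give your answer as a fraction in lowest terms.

3/7

w0: successors {w2}; □(¬(¬p ∧ ¬q) ∧ q) there: w2:F. ✗
w2: successors {w3}; □(¬(¬p ∧ ¬q) ∧ q) there: w3:F. ✗
w3: successors {w2, w4}; □(¬(¬p ∧ ¬q) ∧ q) there: w2:F, w4:T. ✗
w4: successors {w5}; □(¬(¬p ∧ ¬q) ∧ q) there: w5:F. ✗
w5: successors {w6}; □(¬(¬p ∧ ¬q) ∧ q) there: w6:T. ✓
w6: successors {w7}; □(¬(¬p ∧ ¬q) ∧ q) there: w7:T. ✓
w7: successors {w7}; □(¬(¬p ∧ ¬q) ∧ q) there: w7:T. ✓
That's 3 of 7 worlds, so 3/7.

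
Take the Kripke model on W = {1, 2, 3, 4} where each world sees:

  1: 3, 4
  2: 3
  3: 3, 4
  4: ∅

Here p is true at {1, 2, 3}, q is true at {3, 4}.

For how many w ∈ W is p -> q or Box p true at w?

3

1: p is T, q or Box p is F. ✗
2: p is T, q or Box p is T. ✓
3: p is T, q or Box p is T. ✓
4: p is F, q or Box p is T. ✓
Satisfying worlds: {2, 3, 4}.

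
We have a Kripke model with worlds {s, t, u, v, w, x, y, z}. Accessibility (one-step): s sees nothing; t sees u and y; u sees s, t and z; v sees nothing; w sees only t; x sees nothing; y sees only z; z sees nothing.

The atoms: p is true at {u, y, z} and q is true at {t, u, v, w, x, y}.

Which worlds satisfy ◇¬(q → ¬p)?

{t}

s: no successors, so ◇¬(q → ¬p) fails. ✗
t: successors {u, y}; ¬(q → ¬p) there: u:T, y:T. ✓
u: successors {s, t, z}; ¬(q → ¬p) there: s:F, t:F, z:F. ✗
v: no successors, so ◇¬(q → ¬p) fails. ✗
w: successors {t}; ¬(q → ¬p) there: t:F. ✗
x: no successors, so ◇¬(q → ¬p) fails. ✗
y: successors {z}; ¬(q → ¬p) there: z:F. ✗
z: no successors, so ◇¬(q → ¬p) fails. ✗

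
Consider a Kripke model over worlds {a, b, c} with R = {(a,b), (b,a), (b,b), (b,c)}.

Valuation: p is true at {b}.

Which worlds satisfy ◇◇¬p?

a: successors {b}; ◇¬p there: b:T. ✓
b: successors {a, b, c}; ◇¬p there: a:F, b:T, c:F. ✓
c: no successors, so ◇◇¬p fails. ✗

{a, b}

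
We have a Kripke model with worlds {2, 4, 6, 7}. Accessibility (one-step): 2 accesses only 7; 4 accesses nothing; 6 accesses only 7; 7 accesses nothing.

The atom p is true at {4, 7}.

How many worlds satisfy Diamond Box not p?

2: successors {7}; Box not p there: 7:T. ✓
4: no successors, so Diamond Box not p fails. ✗
6: successors {7}; Box not p there: 7:T. ✓
7: no successors, so Diamond Box not p fails. ✗
Satisfying worlds: {2, 6}.

2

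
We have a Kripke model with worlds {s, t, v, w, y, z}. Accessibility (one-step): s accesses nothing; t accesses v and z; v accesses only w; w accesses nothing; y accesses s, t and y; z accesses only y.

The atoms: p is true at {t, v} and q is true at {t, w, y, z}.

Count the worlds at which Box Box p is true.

s: no successors, so Box Box p holds vacuously. ✓
t: successors {v, z}; Box p there: v:F, z:F. ✗
v: successors {w}; Box p there: w:T. ✓
w: no successors, so Box Box p holds vacuously. ✓
y: successors {s, t, y}; Box p there: s:T, t:F, y:F. ✗
z: successors {y}; Box p there: y:F. ✗
Satisfying worlds: {s, v, w}.

3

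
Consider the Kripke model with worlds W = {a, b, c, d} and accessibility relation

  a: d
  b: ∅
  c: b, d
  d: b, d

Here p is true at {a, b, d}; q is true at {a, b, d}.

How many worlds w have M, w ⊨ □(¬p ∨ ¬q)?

a: successors {d}; ¬p ∨ ¬q there: d:F. ✗
b: no successors, so □(¬p ∨ ¬q) holds vacuously. ✓
c: successors {b, d}; ¬p ∨ ¬q there: b:F, d:F. ✗
d: successors {b, d}; ¬p ∨ ¬q there: b:F, d:F. ✗
Satisfying worlds: {b}.

1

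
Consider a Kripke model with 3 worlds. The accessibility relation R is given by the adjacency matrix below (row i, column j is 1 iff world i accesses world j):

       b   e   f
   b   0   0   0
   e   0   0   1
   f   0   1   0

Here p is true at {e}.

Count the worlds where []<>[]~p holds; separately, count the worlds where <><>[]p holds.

2 and 1

For []<>[]~p:
b: no successors, so []<>[]~p holds vacuously. ✓
e: successors {f}; <>[]~p there: f:T. ✓
f: successors {e}; <>[]~p there: e:F. ✗
— 2 worlds.
For <><>[]p:
b: no successors, so <><>[]p fails. ✗
e: successors {f}; <>[]p there: f:F. ✗
f: successors {e}; <>[]p there: e:T. ✓
— 1 world.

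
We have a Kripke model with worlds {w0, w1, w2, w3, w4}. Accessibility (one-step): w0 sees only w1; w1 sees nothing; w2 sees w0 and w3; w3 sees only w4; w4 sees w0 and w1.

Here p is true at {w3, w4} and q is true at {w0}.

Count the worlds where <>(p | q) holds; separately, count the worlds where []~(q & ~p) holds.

For <>(p | q):
w0: successors {w1}; p | q there: w1:F. ✗
w1: no successors, so <>(p | q) fails. ✗
w2: successors {w0, w3}; p | q there: w0:T, w3:T. ✓
w3: successors {w4}; p | q there: w4:T. ✓
w4: successors {w0, w1}; p | q there: w0:T, w1:F. ✓
— 3 worlds.
For []~(q & ~p):
w0: successors {w1}; ~(q & ~p) there: w1:T. ✓
w1: no successors, so []~(q & ~p) holds vacuously. ✓
w2: successors {w0, w3}; ~(q & ~p) there: w0:F, w3:T. ✗
w3: successors {w4}; ~(q & ~p) there: w4:T. ✓
w4: successors {w0, w1}; ~(q & ~p) there: w0:F, w1:T. ✗
— 3 worlds.

3 and 3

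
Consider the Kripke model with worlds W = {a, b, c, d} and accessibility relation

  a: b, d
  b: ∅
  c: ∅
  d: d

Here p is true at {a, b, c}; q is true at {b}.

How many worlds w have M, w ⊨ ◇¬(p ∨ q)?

a: successors {b, d}; ¬(p ∨ q) there: b:F, d:T. ✓
b: no successors, so ◇¬(p ∨ q) fails. ✗
c: no successors, so ◇¬(p ∨ q) fails. ✗
d: successors {d}; ¬(p ∨ q) there: d:T. ✓
Satisfying worlds: {a, d}.

2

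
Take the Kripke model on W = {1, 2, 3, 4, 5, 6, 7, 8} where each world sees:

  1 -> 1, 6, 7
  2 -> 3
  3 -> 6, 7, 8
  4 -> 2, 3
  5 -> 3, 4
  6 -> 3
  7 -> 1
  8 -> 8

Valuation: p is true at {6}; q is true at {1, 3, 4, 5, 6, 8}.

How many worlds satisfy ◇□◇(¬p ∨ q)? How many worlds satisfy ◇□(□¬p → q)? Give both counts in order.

8 and 4

For ◇□◇(¬p ∨ q):
1: successors {1, 6, 7}; □◇(¬p ∨ q) there: 1:T, 6:T, 7:T. ✓
2: successors {3}; □◇(¬p ∨ q) there: 3:T. ✓
3: successors {6, 7, 8}; □◇(¬p ∨ q) there: 6:T, 7:T, 8:T. ✓
4: successors {2, 3}; □◇(¬p ∨ q) there: 2:T, 3:T. ✓
5: successors {3, 4}; □◇(¬p ∨ q) there: 3:T, 4:T. ✓
6: successors {3}; □◇(¬p ∨ q) there: 3:T. ✓
7: successors {1}; □◇(¬p ∨ q) there: 1:T. ✓
8: successors {8}; □◇(¬p ∨ q) there: 8:T. ✓
— 8 worlds.
For ◇□(□¬p → q):
1: successors {1, 6, 7}; □(□¬p → q) there: 1:F, 6:T, 7:T. ✓
2: successors {3}; □(□¬p → q) there: 3:F. ✗
3: successors {6, 7, 8}; □(□¬p → q) there: 6:T, 7:T, 8:T. ✓
4: successors {2, 3}; □(□¬p → q) there: 2:T, 3:F. ✓
5: successors {3, 4}; □(□¬p → q) there: 3:F, 4:F. ✗
6: successors {3}; □(□¬p → q) there: 3:F. ✗
7: successors {1}; □(□¬p → q) there: 1:F. ✗
8: successors {8}; □(□¬p → q) there: 8:T. ✓
— 4 worlds.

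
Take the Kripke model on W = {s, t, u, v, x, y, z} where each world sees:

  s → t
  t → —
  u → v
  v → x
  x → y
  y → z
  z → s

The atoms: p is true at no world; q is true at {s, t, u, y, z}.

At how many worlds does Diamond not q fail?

s: successors {t}; not q there: t:F. ✗
t: no successors, so Diamond not q fails. ✗
u: successors {v}; not q there: v:T. ✓
v: successors {x}; not q there: x:T. ✓
x: successors {y}; not q there: y:F. ✗
y: successors {z}; not q there: z:F. ✗
z: successors {s}; not q there: s:F. ✗
Satisfying worlds: {u, v}.
So Diamond not q fails at the other 5 worlds.

5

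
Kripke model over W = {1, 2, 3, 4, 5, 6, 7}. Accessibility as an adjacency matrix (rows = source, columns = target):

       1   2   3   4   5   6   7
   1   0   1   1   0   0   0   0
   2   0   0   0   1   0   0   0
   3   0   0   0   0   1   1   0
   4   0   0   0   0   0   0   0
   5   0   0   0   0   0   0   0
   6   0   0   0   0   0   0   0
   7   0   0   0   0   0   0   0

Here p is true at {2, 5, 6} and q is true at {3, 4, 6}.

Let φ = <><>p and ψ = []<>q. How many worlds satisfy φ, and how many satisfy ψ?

1 and 5

For <><>p:
1: successors {2, 3}; <>p there: 2:F, 3:T. ✓
2: successors {4}; <>p there: 4:F. ✗
3: successors {5, 6}; <>p there: 5:F, 6:F. ✗
4: no successors, so <><>p fails. ✗
5: no successors, so <><>p fails. ✗
6: no successors, so <><>p fails. ✗
7: no successors, so <><>p fails. ✗
— 1 world.
For []<>q:
1: successors {2, 3}; <>q there: 2:T, 3:T. ✓
2: successors {4}; <>q there: 4:F. ✗
3: successors {5, 6}; <>q there: 5:F, 6:F. ✗
4: no successors, so []<>q holds vacuously. ✓
5: no successors, so []<>q holds vacuously. ✓
6: no successors, so []<>q holds vacuously. ✓
7: no successors, so []<>q holds vacuously. ✓
— 5 worlds.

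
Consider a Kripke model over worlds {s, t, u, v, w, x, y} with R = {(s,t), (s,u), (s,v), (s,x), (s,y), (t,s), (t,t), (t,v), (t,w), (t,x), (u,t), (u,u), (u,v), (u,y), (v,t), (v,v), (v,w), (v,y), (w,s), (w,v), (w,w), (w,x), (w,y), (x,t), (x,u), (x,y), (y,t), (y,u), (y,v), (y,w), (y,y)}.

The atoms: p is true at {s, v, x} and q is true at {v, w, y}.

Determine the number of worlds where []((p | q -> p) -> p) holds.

1

s: successors {t, u, v, x, y}; (p | q -> p) -> p there: t:F, u:F, v:T, x:T, y:T. ✗
t: successors {s, t, v, w, x}; (p | q -> p) -> p there: s:T, t:F, v:T, w:T, x:T. ✗
u: successors {t, u, v, y}; (p | q -> p) -> p there: t:F, u:F, v:T, y:T. ✗
v: successors {t, v, w, y}; (p | q -> p) -> p there: t:F, v:T, w:T, y:T. ✗
w: successors {s, v, w, x, y}; (p | q -> p) -> p there: s:T, v:T, w:T, x:T, y:T. ✓
x: successors {t, u, y}; (p | q -> p) -> p there: t:F, u:F, y:T. ✗
y: successors {t, u, v, w, y}; (p | q -> p) -> p there: t:F, u:F, v:T, w:T, y:T. ✗
Satisfying worlds: {w}.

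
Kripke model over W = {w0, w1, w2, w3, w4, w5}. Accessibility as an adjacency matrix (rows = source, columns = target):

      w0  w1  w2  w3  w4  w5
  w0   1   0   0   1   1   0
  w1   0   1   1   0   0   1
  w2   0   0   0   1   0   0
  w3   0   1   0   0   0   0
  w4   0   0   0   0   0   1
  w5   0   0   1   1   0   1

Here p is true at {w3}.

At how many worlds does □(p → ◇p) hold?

w0: successors {w0, w3, w4}; p → ◇p there: w0:T, w3:F, w4:T. ✗
w1: successors {w1, w2, w5}; p → ◇p there: w1:T, w2:T, w5:T. ✓
w2: successors {w3}; p → ◇p there: w3:F. ✗
w3: successors {w1}; p → ◇p there: w1:T. ✓
w4: successors {w5}; p → ◇p there: w5:T. ✓
w5: successors {w2, w3, w5}; p → ◇p there: w2:T, w3:F, w5:T. ✗
Satisfying worlds: {w1, w3, w4}.

3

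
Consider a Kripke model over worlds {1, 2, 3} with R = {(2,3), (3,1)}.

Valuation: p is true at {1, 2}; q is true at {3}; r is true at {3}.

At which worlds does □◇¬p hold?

{1}

1: no successors, so □◇¬p holds vacuously. ✓
2: successors {3}; ◇¬p there: 3:F. ✗
3: successors {1}; ◇¬p there: 1:F. ✗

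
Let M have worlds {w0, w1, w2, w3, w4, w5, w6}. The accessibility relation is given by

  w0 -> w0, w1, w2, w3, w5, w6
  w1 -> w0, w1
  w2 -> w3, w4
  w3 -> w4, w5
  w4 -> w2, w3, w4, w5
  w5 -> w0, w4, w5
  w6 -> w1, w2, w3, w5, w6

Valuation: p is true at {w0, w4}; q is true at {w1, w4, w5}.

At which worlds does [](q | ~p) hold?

w0: successors {w0, w1, w2, w3, w5, w6}; q | ~p there: w0:F, w1:T, w2:T, w3:T, w5:T, w6:T. ✗
w1: successors {w0, w1}; q | ~p there: w0:F, w1:T. ✗
w2: successors {w3, w4}; q | ~p there: w3:T, w4:T. ✓
w3: successors {w4, w5}; q | ~p there: w4:T, w5:T. ✓
w4: successors {w2, w3, w4, w5}; q | ~p there: w2:T, w3:T, w4:T, w5:T. ✓
w5: successors {w0, w4, w5}; q | ~p there: w0:F, w4:T, w5:T. ✗
w6: successors {w1, w2, w3, w5, w6}; q | ~p there: w1:T, w2:T, w3:T, w5:T, w6:T. ✓

{w2, w3, w4, w6}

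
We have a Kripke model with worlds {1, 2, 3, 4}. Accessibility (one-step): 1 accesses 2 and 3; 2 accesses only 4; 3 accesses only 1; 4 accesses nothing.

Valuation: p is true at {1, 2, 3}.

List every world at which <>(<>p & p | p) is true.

1: successors {2, 3}; <>p & p | p there: 2:T, 3:T. ✓
2: successors {4}; <>p & p | p there: 4:F. ✗
3: successors {1}; <>p & p | p there: 1:T. ✓
4: no successors, so <>(<>p & p | p) fails. ✗

{1, 3}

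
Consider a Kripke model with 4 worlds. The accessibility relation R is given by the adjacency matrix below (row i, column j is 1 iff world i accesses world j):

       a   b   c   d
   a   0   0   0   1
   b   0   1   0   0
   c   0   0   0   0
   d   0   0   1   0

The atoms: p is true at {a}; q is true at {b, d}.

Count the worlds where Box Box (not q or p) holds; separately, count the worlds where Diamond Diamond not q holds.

For Box Box (not q or p):
a: successors {d}; Box (not q or p) there: d:T. ✓
b: successors {b}; Box (not q or p) there: b:F. ✗
c: no successors, so Box Box (not q or p) holds vacuously. ✓
d: successors {c}; Box (not q or p) there: c:T. ✓
— 3 worlds.
For Diamond Diamond not q:
a: successors {d}; Diamond not q there: d:T. ✓
b: successors {b}; Diamond not q there: b:F. ✗
c: no successors, so Diamond Diamond not q fails. ✗
d: successors {c}; Diamond not q there: c:F. ✗
— 1 world.

3 and 1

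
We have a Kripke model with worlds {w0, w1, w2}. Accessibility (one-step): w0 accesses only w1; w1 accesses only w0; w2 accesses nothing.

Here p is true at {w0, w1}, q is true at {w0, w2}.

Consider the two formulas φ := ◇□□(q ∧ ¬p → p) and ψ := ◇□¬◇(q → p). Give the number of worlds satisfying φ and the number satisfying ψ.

2 and 0

For ◇□□(q ∧ ¬p → p):
w0: successors {w1}; □□(q ∧ ¬p → p) there: w1:T. ✓
w1: successors {w0}; □□(q ∧ ¬p → p) there: w0:T. ✓
w2: no successors, so ◇□□(q ∧ ¬p → p) fails. ✗
— 2 worlds.
For ◇□¬◇(q → p):
w0: successors {w1}; □¬◇(q → p) there: w1:F. ✗
w1: successors {w0}; □¬◇(q → p) there: w0:F. ✗
w2: no successors, so ◇□¬◇(q → p) fails. ✗
— 0 worlds.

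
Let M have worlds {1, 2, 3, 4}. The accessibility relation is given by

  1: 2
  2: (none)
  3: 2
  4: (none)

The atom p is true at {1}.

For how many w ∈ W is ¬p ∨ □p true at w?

1: ¬p is F, □p is F. ✗
2: ¬p is T, □p is T. ✓
3: ¬p is T, □p is F. ✓
4: ¬p is T, □p is T. ✓
Satisfying worlds: {2, 3, 4}.

3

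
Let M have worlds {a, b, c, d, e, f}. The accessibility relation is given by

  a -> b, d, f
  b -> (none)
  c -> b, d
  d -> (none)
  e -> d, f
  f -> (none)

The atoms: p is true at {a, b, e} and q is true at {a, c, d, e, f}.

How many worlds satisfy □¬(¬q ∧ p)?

4

a: successors {b, d, f}; ¬(¬q ∧ p) there: b:F, d:T, f:T. ✗
b: no successors, so □¬(¬q ∧ p) holds vacuously. ✓
c: successors {b, d}; ¬(¬q ∧ p) there: b:F, d:T. ✗
d: no successors, so □¬(¬q ∧ p) holds vacuously. ✓
e: successors {d, f}; ¬(¬q ∧ p) there: d:T, f:T. ✓
f: no successors, so □¬(¬q ∧ p) holds vacuously. ✓
Satisfying worlds: {b, d, e, f}.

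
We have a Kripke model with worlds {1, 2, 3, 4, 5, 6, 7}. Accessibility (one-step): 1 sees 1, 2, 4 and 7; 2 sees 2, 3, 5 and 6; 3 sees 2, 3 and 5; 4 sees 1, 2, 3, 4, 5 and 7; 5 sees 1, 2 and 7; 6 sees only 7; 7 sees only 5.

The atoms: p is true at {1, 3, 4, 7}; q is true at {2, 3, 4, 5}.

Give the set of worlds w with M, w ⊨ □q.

{3, 7}

1: successors {1, 2, 4, 7}; q there: 1:F, 2:T, 4:T, 7:F. ✗
2: successors {2, 3, 5, 6}; q there: 2:T, 3:T, 5:T, 6:F. ✗
3: successors {2, 3, 5}; q there: 2:T, 3:T, 5:T. ✓
4: successors {1, 2, 3, 4, 5, 7}; q there: 1:F, 2:T, 3:T, 4:T, 5:T, 7:F. ✗
5: successors {1, 2, 7}; q there: 1:F, 2:T, 7:F. ✗
6: successors {7}; q there: 7:F. ✗
7: successors {5}; q there: 5:T. ✓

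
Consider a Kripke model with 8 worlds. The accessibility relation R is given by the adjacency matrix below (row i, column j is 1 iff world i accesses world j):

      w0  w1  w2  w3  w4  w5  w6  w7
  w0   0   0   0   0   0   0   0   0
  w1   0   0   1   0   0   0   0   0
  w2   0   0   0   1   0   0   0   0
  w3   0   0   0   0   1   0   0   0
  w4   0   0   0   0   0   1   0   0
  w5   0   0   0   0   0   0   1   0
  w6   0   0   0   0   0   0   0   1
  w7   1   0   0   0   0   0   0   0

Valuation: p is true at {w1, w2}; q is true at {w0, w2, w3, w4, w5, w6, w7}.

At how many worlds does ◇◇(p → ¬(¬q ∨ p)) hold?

6

w0: no successors, so ◇◇(p → ¬(¬q ∨ p)) fails. ✗
w1: successors {w2}; ◇(p → ¬(¬q ∨ p)) there: w2:T. ✓
w2: successors {w3}; ◇(p → ¬(¬q ∨ p)) there: w3:T. ✓
w3: successors {w4}; ◇(p → ¬(¬q ∨ p)) there: w4:T. ✓
w4: successors {w5}; ◇(p → ¬(¬q ∨ p)) there: w5:T. ✓
w5: successors {w6}; ◇(p → ¬(¬q ∨ p)) there: w6:T. ✓
w6: successors {w7}; ◇(p → ¬(¬q ∨ p)) there: w7:T. ✓
w7: successors {w0}; ◇(p → ¬(¬q ∨ p)) there: w0:F. ✗
Satisfying worlds: {w1, w2, w3, w4, w5, w6}.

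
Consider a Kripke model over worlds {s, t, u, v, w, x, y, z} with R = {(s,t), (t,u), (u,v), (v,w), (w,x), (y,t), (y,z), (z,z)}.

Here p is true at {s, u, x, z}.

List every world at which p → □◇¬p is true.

{t, u, v, w, x, y}

s: p is T, □◇¬p is F. ✗
t: p is F, □◇¬p is T. ✓
u: p is T, □◇¬p is T. ✓
v: p is F, □◇¬p is F. ✓
w: p is F, □◇¬p is F. ✓
x: p is T, □◇¬p is T. ✓
y: p is F, □◇¬p is F. ✓
z: p is T, □◇¬p is F. ✗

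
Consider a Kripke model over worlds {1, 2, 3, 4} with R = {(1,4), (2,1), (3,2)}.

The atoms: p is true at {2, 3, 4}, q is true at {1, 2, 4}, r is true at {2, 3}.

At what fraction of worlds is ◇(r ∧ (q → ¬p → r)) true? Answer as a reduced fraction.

1: successors {4}; r ∧ (q → ¬p → r) there: 4:F. ✗
2: successors {1}; r ∧ (q → ¬p → r) there: 1:F. ✗
3: successors {2}; r ∧ (q → ¬p → r) there: 2:T. ✓
4: no successors, so ◇(r ∧ (q → ¬p → r)) fails. ✗
That's 1 of 4 worlds, so 1/4.

1/4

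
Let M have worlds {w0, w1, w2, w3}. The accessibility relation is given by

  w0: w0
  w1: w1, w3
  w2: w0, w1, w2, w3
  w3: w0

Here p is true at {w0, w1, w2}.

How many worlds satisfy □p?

2

w0: successors {w0}; p there: w0:T. ✓
w1: successors {w1, w3}; p there: w1:T, w3:F. ✗
w2: successors {w0, w1, w2, w3}; p there: w0:T, w1:T, w2:T, w3:F. ✗
w3: successors {w0}; p there: w0:T. ✓
Satisfying worlds: {w0, w3}.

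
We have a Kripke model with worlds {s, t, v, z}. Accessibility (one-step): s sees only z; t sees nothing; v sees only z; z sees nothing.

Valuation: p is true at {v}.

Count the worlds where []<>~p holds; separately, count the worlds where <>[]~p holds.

2 and 2

For []<>~p:
s: successors {z}; <>~p there: z:F. ✗
t: no successors, so []<>~p holds vacuously. ✓
v: successors {z}; <>~p there: z:F. ✗
z: no successors, so []<>~p holds vacuously. ✓
— 2 worlds.
For <>[]~p:
s: successors {z}; []~p there: z:T. ✓
t: no successors, so <>[]~p fails. ✗
v: successors {z}; []~p there: z:T. ✓
z: no successors, so <>[]~p fails. ✗
— 2 worlds.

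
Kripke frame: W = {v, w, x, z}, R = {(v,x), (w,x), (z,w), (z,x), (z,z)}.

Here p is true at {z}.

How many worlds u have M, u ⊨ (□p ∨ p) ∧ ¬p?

v: □p ∨ p is F, ¬p is T. ✗
w: □p ∨ p is F, ¬p is T. ✗
x: □p ∨ p is T, ¬p is T. ✓
z: □p ∨ p is T, ¬p is F. ✗
Satisfying worlds: {x}.

1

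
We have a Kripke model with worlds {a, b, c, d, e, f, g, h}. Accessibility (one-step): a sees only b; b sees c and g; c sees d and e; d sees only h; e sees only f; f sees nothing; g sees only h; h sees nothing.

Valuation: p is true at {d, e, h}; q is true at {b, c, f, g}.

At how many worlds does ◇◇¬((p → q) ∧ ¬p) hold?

2

a: successors {b}; ◇¬((p → q) ∧ ¬p) there: b:F. ✗
b: successors {c, g}; ◇¬((p → q) ∧ ¬p) there: c:T, g:T. ✓
c: successors {d, e}; ◇¬((p → q) ∧ ¬p) there: d:T, e:F. ✓
d: successors {h}; ◇¬((p → q) ∧ ¬p) there: h:F. ✗
e: successors {f}; ◇¬((p → q) ∧ ¬p) there: f:F. ✗
f: no successors, so ◇◇¬((p → q) ∧ ¬p) fails. ✗
g: successors {h}; ◇¬((p → q) ∧ ¬p) there: h:F. ✗
h: no successors, so ◇◇¬((p → q) ∧ ¬p) fails. ✗
Satisfying worlds: {b, c}.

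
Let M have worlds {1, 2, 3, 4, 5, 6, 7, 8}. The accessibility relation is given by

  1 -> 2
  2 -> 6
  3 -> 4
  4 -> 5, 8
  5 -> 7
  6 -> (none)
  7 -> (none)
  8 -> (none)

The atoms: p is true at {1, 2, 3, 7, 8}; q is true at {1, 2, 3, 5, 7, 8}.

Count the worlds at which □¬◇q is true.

1: successors {2}; ¬◇q there: 2:T. ✓
2: successors {6}; ¬◇q there: 6:T. ✓
3: successors {4}; ¬◇q there: 4:F. ✗
4: successors {5, 8}; ¬◇q there: 5:F, 8:T. ✗
5: successors {7}; ¬◇q there: 7:T. ✓
6: no successors, so □¬◇q holds vacuously. ✓
7: no successors, so □¬◇q holds vacuously. ✓
8: no successors, so □¬◇q holds vacuously. ✓
Satisfying worlds: {1, 2, 5, 6, 7, 8}.

6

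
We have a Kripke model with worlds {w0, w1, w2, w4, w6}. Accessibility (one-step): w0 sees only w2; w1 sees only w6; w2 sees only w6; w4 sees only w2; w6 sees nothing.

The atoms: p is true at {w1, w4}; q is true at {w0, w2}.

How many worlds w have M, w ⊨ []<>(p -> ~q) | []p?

w0: []<>(p -> ~q) is T, []p is F. ✓
w1: []<>(p -> ~q) is F, []p is F. ✗
w2: []<>(p -> ~q) is F, []p is F. ✗
w4: []<>(p -> ~q) is T, []p is F. ✓
w6: []<>(p -> ~q) is T, []p is T. ✓
Satisfying worlds: {w0, w4, w6}.

3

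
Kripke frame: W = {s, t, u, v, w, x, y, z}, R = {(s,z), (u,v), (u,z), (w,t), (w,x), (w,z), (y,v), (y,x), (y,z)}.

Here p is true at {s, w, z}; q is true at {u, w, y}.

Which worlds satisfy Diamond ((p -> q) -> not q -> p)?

{s, u, w, y}

s: successors {z}; (p -> q) -> not q -> p there: z:T. ✓
t: no successors, so Diamond ((p -> q) -> not q -> p) fails. ✗
u: successors {v, z}; (p -> q) -> not q -> p there: v:F, z:T. ✓
v: no successors, so Diamond ((p -> q) -> not q -> p) fails. ✗
w: successors {t, x, z}; (p -> q) -> not q -> p there: t:F, x:F, z:T. ✓
x: no successors, so Diamond ((p -> q) -> not q -> p) fails. ✗
y: successors {v, x, z}; (p -> q) -> not q -> p there: v:F, x:F, z:T. ✓
z: no successors, so Diamond ((p -> q) -> not q -> p) fails. ✗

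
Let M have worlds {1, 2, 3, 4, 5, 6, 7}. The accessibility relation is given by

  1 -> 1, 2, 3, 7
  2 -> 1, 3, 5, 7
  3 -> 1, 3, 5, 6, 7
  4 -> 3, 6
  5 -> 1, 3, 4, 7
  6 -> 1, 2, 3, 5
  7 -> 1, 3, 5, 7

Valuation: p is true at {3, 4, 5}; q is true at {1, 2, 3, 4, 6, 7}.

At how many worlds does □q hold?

1: successors {1, 2, 3, 7}; q there: 1:T, 2:T, 3:T, 7:T. ✓
2: successors {1, 3, 5, 7}; q there: 1:T, 3:T, 5:F, 7:T. ✗
3: successors {1, 3, 5, 6, 7}; q there: 1:T, 3:T, 5:F, 6:T, 7:T. ✗
4: successors {3, 6}; q there: 3:T, 6:T. ✓
5: successors {1, 3, 4, 7}; q there: 1:T, 3:T, 4:T, 7:T. ✓
6: successors {1, 2, 3, 5}; q there: 1:T, 2:T, 3:T, 5:F. ✗
7: successors {1, 3, 5, 7}; q there: 1:T, 3:T, 5:F, 7:T. ✗
Satisfying worlds: {1, 4, 5}.

3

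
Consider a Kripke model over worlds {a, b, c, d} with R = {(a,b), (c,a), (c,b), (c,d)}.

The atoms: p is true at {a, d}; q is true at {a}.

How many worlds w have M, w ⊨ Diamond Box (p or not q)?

a: successors {b}; Box (p or not q) there: b:T. ✓
b: no successors, so Diamond Box (p or not q) fails. ✗
c: successors {a, b, d}; Box (p or not q) there: a:T, b:T, d:T. ✓
d: no successors, so Diamond Box (p or not q) fails. ✗
Satisfying worlds: {a, c}.

2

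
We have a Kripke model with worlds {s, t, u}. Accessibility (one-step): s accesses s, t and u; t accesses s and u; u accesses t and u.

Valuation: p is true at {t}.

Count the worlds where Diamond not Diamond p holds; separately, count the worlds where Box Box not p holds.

For Diamond not Diamond p:
s: successors {s, t, u}; not Diamond p there: s:F, t:T, u:F. ✓
t: successors {s, u}; not Diamond p there: s:F, u:F. ✗
u: successors {t, u}; not Diamond p there: t:T, u:F. ✓
— 2 worlds.
For Box Box not p:
s: successors {s, t, u}; Box not p there: s:F, t:T, u:F. ✗
t: successors {s, u}; Box not p there: s:F, u:F. ✗
u: successors {t, u}; Box not p there: t:T, u:F. ✗
— 0 worlds.

2 and 0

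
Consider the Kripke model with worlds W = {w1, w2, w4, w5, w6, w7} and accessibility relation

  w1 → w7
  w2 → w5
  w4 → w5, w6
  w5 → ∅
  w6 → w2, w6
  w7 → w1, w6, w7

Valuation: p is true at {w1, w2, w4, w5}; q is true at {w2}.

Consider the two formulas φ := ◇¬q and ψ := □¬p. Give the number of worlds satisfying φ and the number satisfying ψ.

For ◇¬q:
w1: successors {w7}; ¬q there: w7:T. ✓
w2: successors {w5}; ¬q there: w5:T. ✓
w4: successors {w5, w6}; ¬q there: w5:T, w6:T. ✓
w5: no successors, so ◇¬q fails. ✗
w6: successors {w2, w6}; ¬q there: w2:F, w6:T. ✓
w7: successors {w1, w6, w7}; ¬q there: w1:T, w6:T, w7:T. ✓
— 5 worlds.
For □¬p:
w1: successors {w7}; ¬p there: w7:T. ✓
w2: successors {w5}; ¬p there: w5:F. ✗
w4: successors {w5, w6}; ¬p there: w5:F, w6:T. ✗
w5: no successors, so □¬p holds vacuously. ✓
w6: successors {w2, w6}; ¬p there: w2:F, w6:T. ✗
w7: successors {w1, w6, w7}; ¬p there: w1:F, w6:T, w7:T. ✗
— 2 worlds.

5 and 2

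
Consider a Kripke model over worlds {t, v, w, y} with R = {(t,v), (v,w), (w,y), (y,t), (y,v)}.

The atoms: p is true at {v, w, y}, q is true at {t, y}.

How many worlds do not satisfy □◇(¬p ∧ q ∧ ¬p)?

t: successors {v}; ◇(¬p ∧ q ∧ ¬p) there: v:F. ✗
v: successors {w}; ◇(¬p ∧ q ∧ ¬p) there: w:F. ✗
w: successors {y}; ◇(¬p ∧ q ∧ ¬p) there: y:T. ✓
y: successors {t, v}; ◇(¬p ∧ q ∧ ¬p) there: t:F, v:F. ✗
Satisfying worlds: {w}.
So □◇(¬p ∧ q ∧ ¬p) fails at the other 3 worlds.

3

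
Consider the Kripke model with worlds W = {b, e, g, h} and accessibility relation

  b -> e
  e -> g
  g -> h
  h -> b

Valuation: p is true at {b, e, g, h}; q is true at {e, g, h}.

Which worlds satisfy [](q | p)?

{b, e, g, h}

b: successors {e}; q | p there: e:T. ✓
e: successors {g}; q | p there: g:T. ✓
g: successors {h}; q | p there: h:T. ✓
h: successors {b}; q | p there: b:T. ✓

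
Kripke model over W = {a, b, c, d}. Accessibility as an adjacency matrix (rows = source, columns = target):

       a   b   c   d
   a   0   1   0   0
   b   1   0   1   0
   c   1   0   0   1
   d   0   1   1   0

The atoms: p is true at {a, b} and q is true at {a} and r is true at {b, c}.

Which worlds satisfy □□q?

∅

a: successors {b}; □q there: b:F. ✗
b: successors {a, c}; □q there: a:F, c:F. ✗
c: successors {a, d}; □q there: a:F, d:F. ✗
d: successors {b, c}; □q there: b:F, c:F. ✗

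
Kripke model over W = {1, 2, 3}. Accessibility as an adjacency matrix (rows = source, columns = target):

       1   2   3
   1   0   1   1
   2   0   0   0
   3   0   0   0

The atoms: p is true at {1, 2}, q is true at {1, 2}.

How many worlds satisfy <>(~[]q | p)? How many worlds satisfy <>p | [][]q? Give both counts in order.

1 and 3

For <>(~[]q | p):
1: successors {2, 3}; ~[]q | p there: 2:T, 3:F. ✓
2: no successors, so <>(~[]q | p) fails. ✗
3: no successors, so <>(~[]q | p) fails. ✗
— 1 world.
For <>p | [][]q:
1: <>p is T, [][]q is T. ✓
2: <>p is F, [][]q is T. ✓
3: <>p is F, [][]q is T. ✓
— 3 worlds.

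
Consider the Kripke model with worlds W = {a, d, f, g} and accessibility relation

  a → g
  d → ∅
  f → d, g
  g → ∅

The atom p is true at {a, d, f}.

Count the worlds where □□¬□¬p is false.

0

a: successors {g}; □¬□¬p there: g:T. ✓
d: no successors, so □□¬□¬p holds vacuously. ✓
f: successors {d, g}; □¬□¬p there: d:T, g:T. ✓
g: no successors, so □□¬□¬p holds vacuously. ✓
Satisfying worlds: {a, d, f, g}.
So □□¬□¬p fails at the other 0 worlds.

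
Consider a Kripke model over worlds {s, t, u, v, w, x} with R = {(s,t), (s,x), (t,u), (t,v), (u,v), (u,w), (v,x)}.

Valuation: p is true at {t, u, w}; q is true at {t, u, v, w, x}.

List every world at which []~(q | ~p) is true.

s: successors {t, x}; ~(q | ~p) there: t:F, x:F. ✗
t: successors {u, v}; ~(q | ~p) there: u:F, v:F. ✗
u: successors {v, w}; ~(q | ~p) there: v:F, w:F. ✗
v: successors {x}; ~(q | ~p) there: x:F. ✗
w: no successors, so []~(q | ~p) holds vacuously. ✓
x: no successors, so []~(q | ~p) holds vacuously. ✓

{w, x}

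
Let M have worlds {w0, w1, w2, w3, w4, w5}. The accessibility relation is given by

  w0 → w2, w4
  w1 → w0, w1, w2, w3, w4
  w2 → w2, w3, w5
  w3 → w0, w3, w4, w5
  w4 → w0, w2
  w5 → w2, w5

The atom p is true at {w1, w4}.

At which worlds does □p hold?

∅

w0: successors {w2, w4}; p there: w2:F, w4:T. ✗
w1: successors {w0, w1, w2, w3, w4}; p there: w0:F, w1:T, w2:F, w3:F, w4:T. ✗
w2: successors {w2, w3, w5}; p there: w2:F, w3:F, w5:F. ✗
w3: successors {w0, w3, w4, w5}; p there: w0:F, w3:F, w4:T, w5:F. ✗
w4: successors {w0, w2}; p there: w0:F, w2:F. ✗
w5: successors {w2, w5}; p there: w2:F, w5:F. ✗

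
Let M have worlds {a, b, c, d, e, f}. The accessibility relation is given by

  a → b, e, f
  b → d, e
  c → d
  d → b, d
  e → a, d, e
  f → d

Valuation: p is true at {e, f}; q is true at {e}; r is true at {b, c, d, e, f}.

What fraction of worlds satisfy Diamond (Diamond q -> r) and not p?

a: Diamond (Diamond q -> r) is T, not p is T. ✓
b: Diamond (Diamond q -> r) is T, not p is T. ✓
c: Diamond (Diamond q -> r) is T, not p is T. ✓
d: Diamond (Diamond q -> r) is T, not p is T. ✓
e: Diamond (Diamond q -> r) is T, not p is F. ✗
f: Diamond (Diamond q -> r) is T, not p is F. ✗
That's 4 of 6 worlds, so 4/6 = 2/3.

2/3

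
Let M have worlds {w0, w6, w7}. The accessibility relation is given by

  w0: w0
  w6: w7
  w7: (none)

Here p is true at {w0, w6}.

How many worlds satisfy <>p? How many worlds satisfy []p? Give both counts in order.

For <>p:
w0: successors {w0}; p there: w0:T. ✓
w6: successors {w7}; p there: w7:F. ✗
w7: no successors, so <>p fails. ✗
— 1 world.
For []p:
w0: successors {w0}; p there: w0:T. ✓
w6: successors {w7}; p there: w7:F. ✗
w7: no successors, so []p holds vacuously. ✓
— 2 worlds.

1 and 2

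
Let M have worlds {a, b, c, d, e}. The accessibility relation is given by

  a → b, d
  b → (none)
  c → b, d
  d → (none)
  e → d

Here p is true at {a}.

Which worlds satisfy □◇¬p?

{b, d}

a: successors {b, d}; ◇¬p there: b:F, d:F. ✗
b: no successors, so □◇¬p holds vacuously. ✓
c: successors {b, d}; ◇¬p there: b:F, d:F. ✗
d: no successors, so □◇¬p holds vacuously. ✓
e: successors {d}; ◇¬p there: d:F. ✗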